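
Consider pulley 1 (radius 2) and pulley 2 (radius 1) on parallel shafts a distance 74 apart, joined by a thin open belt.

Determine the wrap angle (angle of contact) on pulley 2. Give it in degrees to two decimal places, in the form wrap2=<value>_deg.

open belt: β = asin((r2−r1)/C) = asin(-1/74) = -0.7743°
wrap1 = π − 2β = 181.5486°
wrap2 = π + 2β = 178.4514°

wrap2=178.45_deg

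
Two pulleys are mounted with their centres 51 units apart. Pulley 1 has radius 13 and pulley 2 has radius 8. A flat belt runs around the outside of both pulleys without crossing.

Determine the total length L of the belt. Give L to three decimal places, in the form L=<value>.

open belt: β = asin((r2−r1)/C) = asin(-5/51) = -5.6263°
wrap1 = π − 2β = 191.2525°
wrap2 = π + 2β = 168.7475°
tangent length = C·cosβ = 50.7543
L = r1·wrap1 + r2·wrap2 + 2·C·cosβ = 13·3.3380 + 8·2.9452 + 2·50.7543 = 168.4640

L=168.464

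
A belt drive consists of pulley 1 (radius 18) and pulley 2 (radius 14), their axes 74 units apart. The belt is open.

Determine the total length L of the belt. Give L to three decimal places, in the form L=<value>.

open belt: β = asin((r2−r1)/C) = asin(-4/74) = -3.0986°
wrap1 = π − 2β = 186.1972°
wrap2 = π + 2β = 173.8028°
tangent length = C·cosβ = 73.8918
L = r1·wrap1 + r2·wrap2 + 2·C·cosβ = 18·3.2498 + 14·3.0334 + 2·73.8918 = 248.7472

L=248.747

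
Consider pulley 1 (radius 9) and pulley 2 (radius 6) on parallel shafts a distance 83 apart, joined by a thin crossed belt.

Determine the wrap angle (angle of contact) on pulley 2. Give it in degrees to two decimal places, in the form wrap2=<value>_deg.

wrap2=200.82_deg

crossed belt: β = asin((r1+r2)/C) = asin(15/83) = 10.4119°
wrap1 = wrap2 = π + 2β = 200.8237°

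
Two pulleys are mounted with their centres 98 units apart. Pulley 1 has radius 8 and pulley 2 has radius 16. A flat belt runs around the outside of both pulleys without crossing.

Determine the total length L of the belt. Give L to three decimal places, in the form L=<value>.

L=272.052

open belt: β = asin((r2−r1)/C) = asin(8/98) = 4.6824°
wrap1 = π − 2β = 170.6352°
wrap2 = π + 2β = 189.3648°
tangent length = C·cosβ = 97.6729
L = r1·wrap1 + r2·wrap2 + 2·C·cosβ = 8·2.9781 + 16·3.3050 + 2·97.6729 = 272.0516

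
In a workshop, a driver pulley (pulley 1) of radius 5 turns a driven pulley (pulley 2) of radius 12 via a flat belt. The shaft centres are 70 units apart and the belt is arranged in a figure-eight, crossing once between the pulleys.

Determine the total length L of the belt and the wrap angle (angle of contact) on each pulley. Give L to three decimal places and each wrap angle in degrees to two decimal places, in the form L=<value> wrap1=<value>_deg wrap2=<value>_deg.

crossed belt: β = asin((r1+r2)/C) = asin(17/70) = 14.0552°
wrap1 = wrap2 = π + 2β = 208.1105°
tangent length = C·cosβ = 67.9043
L = (r1+r2)·wrap + 2·C·cosβ = 17·3.6322 + 2·67.9043 = 197.5563

L=197.556 wrap1=208.11_deg wrap2=208.11_deg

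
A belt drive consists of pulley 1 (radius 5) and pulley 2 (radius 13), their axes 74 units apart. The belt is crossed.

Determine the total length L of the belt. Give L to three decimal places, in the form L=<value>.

L=208.949

crossed belt: β = asin((r1+r2)/C) = asin(18/74) = 14.0780°
wrap1 = wrap2 = π + 2β = 208.1561°
tangent length = C·cosβ = 71.7774
L = (r1+r2)·wrap + 2·C·cosβ = 18·3.6330 + 2·71.7774 = 208.9490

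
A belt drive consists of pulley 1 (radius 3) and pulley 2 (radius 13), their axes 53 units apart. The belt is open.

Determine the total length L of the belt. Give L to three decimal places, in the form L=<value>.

open belt: β = asin((r2−r1)/C) = asin(10/53) = 10.8757°
wrap1 = π − 2β = 158.2486°
wrap2 = π + 2β = 201.7514°
tangent length = C·cosβ = 52.0481
L = r1·wrap1 + r2·wrap2 + 2·C·cosβ = 3·2.7620 + 13·3.5212 + 2·52.0481 = 158.1579

L=158.158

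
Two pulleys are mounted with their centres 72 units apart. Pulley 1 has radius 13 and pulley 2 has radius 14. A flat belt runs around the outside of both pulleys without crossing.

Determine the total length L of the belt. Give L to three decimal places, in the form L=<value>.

L=228.837

open belt: β = asin((r2−r1)/C) = asin(1/72) = 0.7958°
wrap1 = π − 2β = 178.4084°
wrap2 = π + 2β = 181.5916°
tangent length = C·cosβ = 71.9931
L = r1·wrap1 + r2·wrap2 + 2·C·cosβ = 13·3.1138 + 14·3.1694 + 2·71.9931 = 228.8369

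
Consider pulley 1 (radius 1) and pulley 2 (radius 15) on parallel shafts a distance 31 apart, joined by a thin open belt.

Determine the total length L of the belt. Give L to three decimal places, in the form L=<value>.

open belt: β = asin((r2−r1)/C) = asin(14/31) = 26.8472°
wrap1 = π − 2β = 126.3056°
wrap2 = π + 2β = 233.6944°
tangent length = C·cosβ = 27.6586
L = r1·wrap1 + r2·wrap2 + 2·C·cosβ = 1·2.2044 + 15·4.0787 + 2·27.6586 = 118.7028

L=118.703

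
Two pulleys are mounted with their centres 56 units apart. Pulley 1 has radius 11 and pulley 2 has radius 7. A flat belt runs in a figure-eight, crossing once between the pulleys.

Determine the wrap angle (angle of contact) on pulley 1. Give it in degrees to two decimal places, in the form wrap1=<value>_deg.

wrap1=217.50_deg

crossed belt: β = asin((r1+r2)/C) = asin(18/56) = 18.7493°
wrap1 = wrap2 = π + 2β = 217.4987°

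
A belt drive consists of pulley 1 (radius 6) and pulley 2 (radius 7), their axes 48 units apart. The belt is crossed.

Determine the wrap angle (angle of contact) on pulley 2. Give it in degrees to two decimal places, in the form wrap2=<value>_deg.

crossed belt: β = asin((r1+r2)/C) = asin(13/48) = 15.7139°
wrap1 = wrap2 = π + 2β = 211.4277°

wrap2=211.43_deg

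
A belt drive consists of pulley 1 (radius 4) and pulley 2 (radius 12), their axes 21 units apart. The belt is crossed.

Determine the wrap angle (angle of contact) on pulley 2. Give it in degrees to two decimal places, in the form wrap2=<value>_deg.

crossed belt: β = asin((r1+r2)/C) = asin(16/21) = 49.6324°
wrap1 = wrap2 = π + 2β = 279.2648°

wrap2=279.26_deg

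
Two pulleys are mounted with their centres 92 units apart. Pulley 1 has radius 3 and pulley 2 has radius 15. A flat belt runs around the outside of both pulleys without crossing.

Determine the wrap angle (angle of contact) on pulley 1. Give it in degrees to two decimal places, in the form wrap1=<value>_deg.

open belt: β = asin((r2−r1)/C) = asin(12/92) = 7.4947°
wrap1 = π − 2β = 165.0106°
wrap2 = π + 2β = 194.9894°

wrap1=165.01_deg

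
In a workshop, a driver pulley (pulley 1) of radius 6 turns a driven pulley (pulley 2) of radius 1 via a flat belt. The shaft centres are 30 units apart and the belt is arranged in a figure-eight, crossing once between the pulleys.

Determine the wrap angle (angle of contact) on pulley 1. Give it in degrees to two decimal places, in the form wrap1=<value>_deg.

wrap1=206.99_deg

crossed belt: β = asin((r1+r2)/C) = asin(7/30) = 13.4934°
wrap1 = wrap2 = π + 2β = 206.9868°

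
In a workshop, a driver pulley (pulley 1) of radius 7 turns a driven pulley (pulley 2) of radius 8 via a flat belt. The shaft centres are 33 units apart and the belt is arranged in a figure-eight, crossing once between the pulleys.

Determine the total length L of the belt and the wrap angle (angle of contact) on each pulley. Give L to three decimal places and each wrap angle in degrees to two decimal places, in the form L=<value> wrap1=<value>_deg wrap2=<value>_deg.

L=120.067 wrap1=234.07_deg wrap2=234.07_deg

crossed belt: β = asin((r1+r2)/C) = asin(15/33) = 27.0357°
wrap1 = wrap2 = π + 2β = 234.0714°
tangent length = C·cosβ = 29.3939
L = (r1+r2)·wrap + 2·C·cosβ = 15·4.0853 + 2·29.3939 = 120.0675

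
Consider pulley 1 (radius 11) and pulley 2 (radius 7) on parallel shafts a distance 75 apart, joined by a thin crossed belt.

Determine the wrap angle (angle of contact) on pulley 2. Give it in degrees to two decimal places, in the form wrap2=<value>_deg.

wrap2=207.77_deg

crossed belt: β = asin((r1+r2)/C) = asin(18/75) = 13.8865°
wrap1 = wrap2 = π + 2β = 207.7731°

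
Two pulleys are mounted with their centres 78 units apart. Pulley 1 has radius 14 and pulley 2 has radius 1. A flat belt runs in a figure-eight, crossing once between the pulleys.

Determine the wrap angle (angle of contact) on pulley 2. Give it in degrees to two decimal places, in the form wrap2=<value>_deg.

crossed belt: β = asin((r1+r2)/C) = asin(15/78) = 11.0875°
wrap1 = wrap2 = π + 2β = 202.1750°

wrap2=202.17_deg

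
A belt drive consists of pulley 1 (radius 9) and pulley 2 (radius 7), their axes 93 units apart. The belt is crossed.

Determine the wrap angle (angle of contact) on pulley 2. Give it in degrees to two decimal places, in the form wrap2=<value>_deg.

crossed belt: β = asin((r1+r2)/C) = asin(16/93) = 9.9066°
wrap1 = wrap2 = π + 2β = 199.8133°

wrap2=199.81_deg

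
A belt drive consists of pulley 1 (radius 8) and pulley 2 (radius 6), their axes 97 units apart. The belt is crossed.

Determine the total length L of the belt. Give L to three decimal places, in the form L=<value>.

L=240.006

crossed belt: β = asin((r1+r2)/C) = asin(14/97) = 8.2985°
wrap1 = wrap2 = π + 2β = 196.5970°
tangent length = C·cosβ = 95.9844
L = (r1+r2)·wrap + 2·C·cosβ = 14·3.4313 + 2·95.9844 = 240.0064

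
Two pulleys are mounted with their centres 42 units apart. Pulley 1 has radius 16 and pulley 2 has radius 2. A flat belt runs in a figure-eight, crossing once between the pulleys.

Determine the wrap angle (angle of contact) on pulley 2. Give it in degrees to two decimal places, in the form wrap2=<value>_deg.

crossed belt: β = asin((r1+r2)/C) = asin(18/42) = 25.3769°
wrap1 = wrap2 = π + 2β = 230.7539°

wrap2=230.75_deg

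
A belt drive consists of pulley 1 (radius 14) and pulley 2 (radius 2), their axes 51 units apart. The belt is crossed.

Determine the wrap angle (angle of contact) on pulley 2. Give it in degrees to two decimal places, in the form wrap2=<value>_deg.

wrap2=216.57_deg

crossed belt: β = asin((r1+r2)/C) = asin(16/51) = 18.2839°
wrap1 = wrap2 = π + 2β = 216.5678°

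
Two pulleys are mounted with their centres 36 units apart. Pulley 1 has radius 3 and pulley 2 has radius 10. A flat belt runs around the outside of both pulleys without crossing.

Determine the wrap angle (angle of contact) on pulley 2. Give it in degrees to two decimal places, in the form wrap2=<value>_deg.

wrap2=202.42_deg

open belt: β = asin((r2−r1)/C) = asin(7/36) = 11.2123°
wrap1 = π − 2β = 157.5755°
wrap2 = π + 2β = 202.4245°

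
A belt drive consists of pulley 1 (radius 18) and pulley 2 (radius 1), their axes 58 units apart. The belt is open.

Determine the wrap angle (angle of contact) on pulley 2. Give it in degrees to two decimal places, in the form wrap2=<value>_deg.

open belt: β = asin((r2−r1)/C) = asin(-17/58) = -17.0438°
wrap1 = π − 2β = 214.0877°
wrap2 = π + 2β = 145.9123°

wrap2=145.91_deg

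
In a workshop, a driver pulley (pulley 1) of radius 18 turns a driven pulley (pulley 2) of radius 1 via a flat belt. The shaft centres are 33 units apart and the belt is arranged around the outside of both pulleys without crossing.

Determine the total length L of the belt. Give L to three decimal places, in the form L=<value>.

L=134.659

open belt: β = asin((r2−r1)/C) = asin(-17/33) = -31.0076°
wrap1 = π − 2β = 242.0152°
wrap2 = π + 2β = 117.9848°
tangent length = C·cosβ = 28.2843
L = r1·wrap1 + r2·wrap2 + 2·C·cosβ = 18·4.2240 + 1·2.0592 + 2·28.2843 = 134.6591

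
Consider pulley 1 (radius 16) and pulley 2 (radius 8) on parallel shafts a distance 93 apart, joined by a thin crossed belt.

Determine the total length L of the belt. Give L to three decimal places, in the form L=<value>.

L=267.627

crossed belt: β = asin((r1+r2)/C) = asin(24/93) = 14.9552°
wrap1 = wrap2 = π + 2β = 209.9105°
tangent length = C·cosβ = 89.8499
L = (r1+r2)·wrap + 2·C·cosβ = 24·3.6636 + 2·89.8499 = 267.6269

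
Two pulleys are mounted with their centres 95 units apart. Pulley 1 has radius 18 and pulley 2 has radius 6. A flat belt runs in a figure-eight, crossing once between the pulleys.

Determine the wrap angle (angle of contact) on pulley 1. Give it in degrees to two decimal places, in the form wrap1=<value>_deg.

crossed belt: β = asin((r1+r2)/C) = asin(24/95) = 14.6333°
wrap1 = wrap2 = π + 2β = 209.2666°

wrap1=209.27_deg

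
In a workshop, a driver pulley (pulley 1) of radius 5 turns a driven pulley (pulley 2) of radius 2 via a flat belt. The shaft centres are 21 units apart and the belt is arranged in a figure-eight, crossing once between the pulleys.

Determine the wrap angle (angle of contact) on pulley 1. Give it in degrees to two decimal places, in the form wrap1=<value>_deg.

crossed belt: β = asin((r1+r2)/C) = asin(7/21) = 19.4712°
wrap1 = wrap2 = π + 2β = 218.9424°

wrap1=218.94_deg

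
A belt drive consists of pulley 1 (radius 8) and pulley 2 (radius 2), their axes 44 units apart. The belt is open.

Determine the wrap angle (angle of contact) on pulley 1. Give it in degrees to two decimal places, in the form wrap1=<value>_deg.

wrap1=195.67_deg

open belt: β = asin((r2−r1)/C) = asin(-6/44) = -7.8375°
wrap1 = π − 2β = 195.6750°
wrap2 = π + 2β = 164.3250°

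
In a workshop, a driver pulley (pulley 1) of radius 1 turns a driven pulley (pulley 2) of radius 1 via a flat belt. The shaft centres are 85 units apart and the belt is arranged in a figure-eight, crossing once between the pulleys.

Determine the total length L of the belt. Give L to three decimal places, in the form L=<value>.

L=176.330

crossed belt: β = asin((r1+r2)/C) = asin(2/85) = 1.3483°
wrap1 = wrap2 = π + 2β = 182.6965°
tangent length = C·cosβ = 84.9765
L = (r1+r2)·wrap + 2·C·cosβ = 2·3.1887 + 2·84.9765 = 176.3302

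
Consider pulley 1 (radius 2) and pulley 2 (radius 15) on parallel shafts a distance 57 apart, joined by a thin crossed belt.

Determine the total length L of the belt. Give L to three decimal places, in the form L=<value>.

crossed belt: β = asin((r1+r2)/C) = asin(17/57) = 17.3523°
wrap1 = wrap2 = π + 2β = 214.7045°
tangent length = C·cosβ = 54.4059
L = (r1+r2)·wrap + 2·C·cosβ = 17·3.7473 + 2·54.4059 = 172.5159

L=172.516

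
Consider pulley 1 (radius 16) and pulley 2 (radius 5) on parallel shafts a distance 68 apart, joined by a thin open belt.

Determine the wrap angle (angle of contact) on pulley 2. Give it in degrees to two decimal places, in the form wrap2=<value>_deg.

open belt: β = asin((r2−r1)/C) = asin(-11/68) = -9.3093°
wrap1 = π − 2β = 198.6187°
wrap2 = π + 2β = 161.3813°

wrap2=161.38_deg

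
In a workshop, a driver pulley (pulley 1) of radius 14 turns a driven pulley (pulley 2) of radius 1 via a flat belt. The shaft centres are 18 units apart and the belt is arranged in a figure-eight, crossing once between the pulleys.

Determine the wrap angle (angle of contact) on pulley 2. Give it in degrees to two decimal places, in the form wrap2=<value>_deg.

wrap2=292.89_deg

crossed belt: β = asin((r1+r2)/C) = asin(15/18) = 56.4427°
wrap1 = wrap2 = π + 2β = 292.8854°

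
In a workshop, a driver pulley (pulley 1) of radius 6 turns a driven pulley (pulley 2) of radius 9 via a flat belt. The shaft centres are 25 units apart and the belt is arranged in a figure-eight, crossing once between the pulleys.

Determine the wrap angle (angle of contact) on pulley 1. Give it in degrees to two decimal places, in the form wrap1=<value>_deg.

wrap1=253.74_deg

crossed belt: β = asin((r1+r2)/C) = asin(15/25) = 36.8699°
wrap1 = wrap2 = π + 2β = 253.7398°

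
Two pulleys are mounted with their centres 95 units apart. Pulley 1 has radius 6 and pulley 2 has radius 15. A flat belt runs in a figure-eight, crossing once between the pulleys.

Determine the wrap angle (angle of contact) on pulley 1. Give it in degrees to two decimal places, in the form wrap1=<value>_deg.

crossed belt: β = asin((r1+r2)/C) = asin(21/95) = 12.7709°
wrap1 = wrap2 = π + 2β = 205.5417°

wrap1=205.54_deg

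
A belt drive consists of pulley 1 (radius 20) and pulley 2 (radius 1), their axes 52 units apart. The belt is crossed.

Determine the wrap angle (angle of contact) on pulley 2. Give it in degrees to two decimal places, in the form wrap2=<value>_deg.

wrap2=227.64_deg

crossed belt: β = asin((r1+r2)/C) = asin(21/52) = 23.8188°
wrap1 = wrap2 = π + 2β = 227.6377°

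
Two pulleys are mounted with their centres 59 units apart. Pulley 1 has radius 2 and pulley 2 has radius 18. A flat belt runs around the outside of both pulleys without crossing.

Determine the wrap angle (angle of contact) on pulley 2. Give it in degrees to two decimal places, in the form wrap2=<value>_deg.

open belt: β = asin((r2−r1)/C) = asin(16/59) = 15.7349°
wrap1 = π − 2β = 148.5302°
wrap2 = π + 2β = 211.4698°

wrap2=211.47_deg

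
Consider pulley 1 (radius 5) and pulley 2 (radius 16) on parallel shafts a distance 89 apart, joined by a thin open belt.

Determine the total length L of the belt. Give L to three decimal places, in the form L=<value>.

open belt: β = asin((r2−r1)/C) = asin(11/89) = 7.0997°
wrap1 = π − 2β = 165.8007°
wrap2 = π + 2β = 194.1993°
tangent length = C·cosβ = 88.3176
L = r1·wrap1 + r2·wrap2 + 2·C·cosβ = 5·2.8938 + 16·3.3894 + 2·88.3176 = 245.3347

L=245.335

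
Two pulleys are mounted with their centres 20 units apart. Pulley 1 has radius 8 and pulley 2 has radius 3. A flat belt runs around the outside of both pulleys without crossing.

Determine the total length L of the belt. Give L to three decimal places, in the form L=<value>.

L=75.814

open belt: β = asin((r2−r1)/C) = asin(-5/20) = -14.4775°
wrap1 = π − 2β = 208.9550°
wrap2 = π + 2β = 151.0450°
tangent length = C·cosβ = 19.3649
L = r1·wrap1 + r2·wrap2 + 2·C·cosβ = 8·3.6470 + 3·2.6362 + 2·19.3649 = 75.8142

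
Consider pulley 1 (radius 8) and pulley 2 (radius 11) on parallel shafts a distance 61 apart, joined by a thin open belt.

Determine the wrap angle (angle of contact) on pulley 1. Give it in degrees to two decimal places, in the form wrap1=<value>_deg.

wrap1=174.36_deg

open belt: β = asin((r2−r1)/C) = asin(3/61) = 2.8190°
wrap1 = π − 2β = 174.3621°
wrap2 = π + 2β = 185.6379°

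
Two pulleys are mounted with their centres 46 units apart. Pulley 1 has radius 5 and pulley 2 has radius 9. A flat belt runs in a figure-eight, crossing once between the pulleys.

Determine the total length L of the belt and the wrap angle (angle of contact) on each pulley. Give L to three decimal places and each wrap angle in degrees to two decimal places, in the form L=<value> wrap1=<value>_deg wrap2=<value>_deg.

L=140.277 wrap1=215.44_deg wrap2=215.44_deg

crossed belt: β = asin((r1+r2)/C) = asin(14/46) = 17.7189°
wrap1 = wrap2 = π + 2β = 215.4379°
tangent length = C·cosβ = 43.8178
L = (r1+r2)·wrap + 2·C·cosβ = 14·3.7601 + 2·43.8178 = 140.2770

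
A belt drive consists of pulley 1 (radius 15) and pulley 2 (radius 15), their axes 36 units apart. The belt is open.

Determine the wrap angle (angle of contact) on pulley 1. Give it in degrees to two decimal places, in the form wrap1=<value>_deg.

open belt: β = asin((r2−r1)/C) = asin(0/36) = 0.0000°
wrap1 = π − 2β = 180.0000°
wrap2 = π + 2β = 180.0000°

wrap1=180.00_deg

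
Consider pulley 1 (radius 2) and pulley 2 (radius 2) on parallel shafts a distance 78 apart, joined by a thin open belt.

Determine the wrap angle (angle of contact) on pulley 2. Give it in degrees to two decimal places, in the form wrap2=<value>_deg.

open belt: β = asin((r2−r1)/C) = asin(0/78) = 0.0000°
wrap1 = π − 2β = 180.0000°
wrap2 = π + 2β = 180.0000°

wrap2=180.00_deg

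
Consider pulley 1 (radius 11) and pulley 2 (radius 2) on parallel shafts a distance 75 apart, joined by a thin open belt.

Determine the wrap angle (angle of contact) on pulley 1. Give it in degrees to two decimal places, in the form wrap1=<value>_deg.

open belt: β = asin((r2−r1)/C) = asin(-9/75) = -6.8921°
wrap1 = π − 2β = 193.7842°
wrap2 = π + 2β = 166.2158°

wrap1=193.78_deg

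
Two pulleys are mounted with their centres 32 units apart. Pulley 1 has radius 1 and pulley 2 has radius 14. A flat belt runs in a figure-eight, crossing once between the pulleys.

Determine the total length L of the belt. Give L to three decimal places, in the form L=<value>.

L=118.293

crossed belt: β = asin((r1+r2)/C) = asin(15/32) = 27.9532°
wrap1 = wrap2 = π + 2β = 235.9064°
tangent length = C·cosβ = 28.2666
L = (r1+r2)·wrap + 2·C·cosβ = 15·4.1173 + 2·28.2666 = 118.2933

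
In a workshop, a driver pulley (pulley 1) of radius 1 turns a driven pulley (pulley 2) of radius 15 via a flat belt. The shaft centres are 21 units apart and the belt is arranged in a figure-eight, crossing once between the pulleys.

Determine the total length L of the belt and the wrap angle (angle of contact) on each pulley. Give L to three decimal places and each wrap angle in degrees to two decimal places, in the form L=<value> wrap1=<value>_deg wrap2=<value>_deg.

L=105.188 wrap1=279.26_deg wrap2=279.26_deg

crossed belt: β = asin((r1+r2)/C) = asin(16/21) = 49.6324°
wrap1 = wrap2 = π + 2β = 279.2648°
tangent length = C·cosβ = 13.6015
L = (r1+r2)·wrap + 2·C·cosβ = 16·4.8741 + 2·13.6015 = 105.1884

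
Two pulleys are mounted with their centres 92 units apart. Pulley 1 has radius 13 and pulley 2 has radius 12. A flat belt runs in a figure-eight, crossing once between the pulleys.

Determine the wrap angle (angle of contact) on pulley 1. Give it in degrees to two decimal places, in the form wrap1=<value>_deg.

wrap1=211.54_deg

crossed belt: β = asin((r1+r2)/C) = asin(25/92) = 15.7678°
wrap1 = wrap2 = π + 2β = 211.5356°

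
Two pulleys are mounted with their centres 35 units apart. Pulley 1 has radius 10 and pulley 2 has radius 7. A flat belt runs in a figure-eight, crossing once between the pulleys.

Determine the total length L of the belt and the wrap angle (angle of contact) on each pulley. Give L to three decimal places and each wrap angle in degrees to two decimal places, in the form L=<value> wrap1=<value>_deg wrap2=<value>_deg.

L=131.839 wrap1=238.12_deg wrap2=238.12_deg

crossed belt: β = asin((r1+r2)/C) = asin(17/35) = 29.0593°
wrap1 = wrap2 = π + 2β = 238.1186°
tangent length = C·cosβ = 30.5941
L = (r1+r2)·wrap + 2·C·cosβ = 17·4.1560 + 2·30.5941 = 131.8394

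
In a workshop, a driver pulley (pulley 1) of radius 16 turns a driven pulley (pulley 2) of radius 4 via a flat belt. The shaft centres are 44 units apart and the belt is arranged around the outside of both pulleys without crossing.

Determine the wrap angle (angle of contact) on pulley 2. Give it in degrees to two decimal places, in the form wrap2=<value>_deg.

wrap2=148.35_deg

open belt: β = asin((r2−r1)/C) = asin(-12/44) = -15.8266°
wrap1 = π − 2β = 211.6532°
wrap2 = π + 2β = 148.3468°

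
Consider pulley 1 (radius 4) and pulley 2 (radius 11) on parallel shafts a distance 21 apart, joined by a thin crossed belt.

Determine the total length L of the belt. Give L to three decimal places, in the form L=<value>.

L=100.386

crossed belt: β = asin((r1+r2)/C) = asin(15/21) = 45.5847°
wrap1 = wrap2 = π + 2β = 271.1694°
tangent length = C·cosβ = 14.6969
L = (r1+r2)·wrap + 2·C·cosβ = 15·4.7328 + 2·14.6969 = 100.3859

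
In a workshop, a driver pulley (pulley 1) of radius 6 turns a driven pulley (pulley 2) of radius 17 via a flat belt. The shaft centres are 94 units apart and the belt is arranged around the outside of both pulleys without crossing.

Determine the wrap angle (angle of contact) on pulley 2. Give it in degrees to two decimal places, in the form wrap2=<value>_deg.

wrap2=193.44_deg

open belt: β = asin((r2−r1)/C) = asin(11/94) = 6.7202°
wrap1 = π − 2β = 166.5596°
wrap2 = π + 2β = 193.4404°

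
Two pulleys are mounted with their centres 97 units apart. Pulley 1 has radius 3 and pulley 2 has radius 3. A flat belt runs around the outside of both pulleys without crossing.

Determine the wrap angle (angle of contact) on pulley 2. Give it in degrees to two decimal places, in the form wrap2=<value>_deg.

wrap2=180.00_deg

open belt: β = asin((r2−r1)/C) = asin(0/97) = 0.0000°
wrap1 = π − 2β = 180.0000°
wrap2 = π + 2β = 180.0000°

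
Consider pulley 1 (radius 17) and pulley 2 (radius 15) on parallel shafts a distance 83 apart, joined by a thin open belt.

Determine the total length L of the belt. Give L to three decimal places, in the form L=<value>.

open belt: β = asin((r2−r1)/C) = asin(-2/83) = -1.3808°
wrap1 = π − 2β = 182.7615°
wrap2 = π + 2β = 177.2385°
tangent length = C·cosβ = 82.9759
L = r1·wrap1 + r2·wrap2 + 2·C·cosβ = 17·3.1898 + 15·3.0934 + 2·82.9759 = 266.5792

L=266.579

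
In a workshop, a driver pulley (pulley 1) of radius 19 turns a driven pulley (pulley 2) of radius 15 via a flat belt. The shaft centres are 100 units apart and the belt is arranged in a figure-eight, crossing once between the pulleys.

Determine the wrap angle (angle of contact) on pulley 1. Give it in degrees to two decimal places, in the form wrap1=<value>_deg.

wrap1=219.75_deg

crossed belt: β = asin((r1+r2)/C) = asin(34/100) = 19.8769°
wrap1 = wrap2 = π + 2β = 219.7537°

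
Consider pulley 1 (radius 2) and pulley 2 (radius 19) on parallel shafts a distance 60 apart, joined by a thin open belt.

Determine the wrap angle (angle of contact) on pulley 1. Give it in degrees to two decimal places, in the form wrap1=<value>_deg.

open belt: β = asin((r2−r1)/C) = asin(17/60) = 16.4592°
wrap1 = π − 2β = 147.0815°
wrap2 = π + 2β = 212.9185°

wrap1=147.08_deg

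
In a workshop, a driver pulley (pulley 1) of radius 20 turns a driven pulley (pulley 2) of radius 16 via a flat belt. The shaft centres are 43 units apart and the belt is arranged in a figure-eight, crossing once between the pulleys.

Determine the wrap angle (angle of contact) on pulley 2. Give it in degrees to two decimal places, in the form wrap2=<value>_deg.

crossed belt: β = asin((r1+r2)/C) = asin(36/43) = 56.8466°
wrap1 = wrap2 = π + 2β = 293.6932°

wrap2=293.69_deg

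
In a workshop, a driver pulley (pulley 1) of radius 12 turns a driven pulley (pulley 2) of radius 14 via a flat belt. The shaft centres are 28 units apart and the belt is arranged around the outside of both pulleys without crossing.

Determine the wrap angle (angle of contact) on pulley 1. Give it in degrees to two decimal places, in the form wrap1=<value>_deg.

wrap1=171.81_deg

open belt: β = asin((r2−r1)/C) = asin(2/28) = 4.0960°
wrap1 = π − 2β = 171.8079°
wrap2 = π + 2β = 188.1921°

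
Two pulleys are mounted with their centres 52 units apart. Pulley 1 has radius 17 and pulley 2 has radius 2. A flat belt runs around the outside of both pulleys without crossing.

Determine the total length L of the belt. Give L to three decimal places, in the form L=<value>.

open belt: β = asin((r2−r1)/C) = asin(-15/52) = -16.7659°
wrap1 = π − 2β = 213.5317°
wrap2 = π + 2β = 146.4683°
tangent length = C·cosβ = 49.7896
L = r1·wrap1 + r2·wrap2 + 2·C·cosβ = 17·3.7268 + 2·2.5564 + 2·49.7896 = 168.0480

L=168.048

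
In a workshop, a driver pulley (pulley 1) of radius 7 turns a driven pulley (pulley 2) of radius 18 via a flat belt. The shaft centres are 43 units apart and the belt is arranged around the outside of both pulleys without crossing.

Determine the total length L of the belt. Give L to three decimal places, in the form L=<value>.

open belt: β = asin((r2−r1)/C) = asin(11/43) = 14.8218°
wrap1 = π − 2β = 150.3564°
wrap2 = π + 2β = 209.6436°
tangent length = C·cosβ = 41.5692
L = r1·wrap1 + r2·wrap2 + 2·C·cosβ = 7·2.6242 + 18·3.6590 + 2·41.5692 = 167.3694

L=167.369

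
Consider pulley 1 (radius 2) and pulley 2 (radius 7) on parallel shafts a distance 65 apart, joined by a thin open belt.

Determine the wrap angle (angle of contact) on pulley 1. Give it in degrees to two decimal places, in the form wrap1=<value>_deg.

wrap1=171.18_deg

open belt: β = asin((r2−r1)/C) = asin(5/65) = 4.4117°
wrap1 = π − 2β = 171.1765°
wrap2 = π + 2β = 188.8235°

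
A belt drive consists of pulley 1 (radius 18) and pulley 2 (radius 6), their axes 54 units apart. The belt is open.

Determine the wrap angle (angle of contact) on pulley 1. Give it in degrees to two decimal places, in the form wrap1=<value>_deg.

wrap1=205.68_deg

open belt: β = asin((r2−r1)/C) = asin(-12/54) = -12.8396°
wrap1 = π − 2β = 205.6792°
wrap2 = π + 2β = 154.3208°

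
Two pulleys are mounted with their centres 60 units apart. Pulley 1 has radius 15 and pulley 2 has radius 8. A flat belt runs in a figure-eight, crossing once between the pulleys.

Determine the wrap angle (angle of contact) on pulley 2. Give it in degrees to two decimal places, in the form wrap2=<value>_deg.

crossed belt: β = asin((r1+r2)/C) = asin(23/60) = 22.5403°
wrap1 = wrap2 = π + 2β = 225.0806°

wrap2=225.08_deg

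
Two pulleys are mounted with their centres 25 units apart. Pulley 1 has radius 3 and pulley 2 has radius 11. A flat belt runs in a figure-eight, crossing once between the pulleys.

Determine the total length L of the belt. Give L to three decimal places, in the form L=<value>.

crossed belt: β = asin((r1+r2)/C) = asin(14/25) = 34.0558°
wrap1 = wrap2 = π + 2β = 248.1116°
tangent length = C·cosβ = 20.7123
L = (r1+r2)·wrap + 2·C·cosβ = 14·4.3304 + 2·20.7123 = 102.0497

L=102.050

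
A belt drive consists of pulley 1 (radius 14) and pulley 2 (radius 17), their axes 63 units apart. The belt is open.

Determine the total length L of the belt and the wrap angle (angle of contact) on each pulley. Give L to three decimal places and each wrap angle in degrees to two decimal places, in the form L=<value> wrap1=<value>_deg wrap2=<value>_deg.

open belt: β = asin((r2−r1)/C) = asin(3/63) = 2.7294°
wrap1 = π − 2β = 174.5412°
wrap2 = π + 2β = 185.4588°
tangent length = C·cosβ = 62.9285
L = r1·wrap1 + r2·wrap2 + 2·C·cosβ = 14·3.0463 + 17·3.2369 + 2·62.9285 = 223.5323

L=223.532 wrap1=174.54_deg wrap2=185.46_deg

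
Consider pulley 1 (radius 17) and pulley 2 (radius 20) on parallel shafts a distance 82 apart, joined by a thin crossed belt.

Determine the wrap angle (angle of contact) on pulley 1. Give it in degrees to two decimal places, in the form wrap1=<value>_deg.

crossed belt: β = asin((r1+r2)/C) = asin(37/82) = 26.8220°
wrap1 = wrap2 = π + 2β = 233.6439°

wrap1=233.64_deg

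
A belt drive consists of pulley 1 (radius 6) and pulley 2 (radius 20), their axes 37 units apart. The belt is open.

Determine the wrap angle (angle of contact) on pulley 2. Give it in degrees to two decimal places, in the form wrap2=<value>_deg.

open belt: β = asin((r2−r1)/C) = asin(14/37) = 22.2333°
wrap1 = π − 2β = 135.5335°
wrap2 = π + 2β = 224.4665°

wrap2=224.47_deg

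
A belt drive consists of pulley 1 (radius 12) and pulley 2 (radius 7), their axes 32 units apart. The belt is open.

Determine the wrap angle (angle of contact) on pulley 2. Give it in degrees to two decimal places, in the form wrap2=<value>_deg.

open belt: β = asin((r2−r1)/C) = asin(-5/32) = -8.9893°
wrap1 = π − 2β = 197.9786°
wrap2 = π + 2β = 162.0214°

wrap2=162.02_deg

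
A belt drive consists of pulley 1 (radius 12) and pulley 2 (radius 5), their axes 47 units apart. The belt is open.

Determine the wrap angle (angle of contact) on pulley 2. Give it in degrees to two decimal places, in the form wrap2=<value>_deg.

open belt: β = asin((r2−r1)/C) = asin(-7/47) = -8.5653°
wrap1 = π − 2β = 197.1306°
wrap2 = π + 2β = 162.8694°

wrap2=162.87_deg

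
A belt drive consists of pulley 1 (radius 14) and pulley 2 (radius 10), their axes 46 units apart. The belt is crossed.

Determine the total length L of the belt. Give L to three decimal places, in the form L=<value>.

L=180.231

crossed belt: β = asin((r1+r2)/C) = asin(24/46) = 31.4490°
wrap1 = wrap2 = π + 2β = 242.8980°
tangent length = C·cosβ = 39.2428
L = (r1+r2)·wrap + 2·C·cosβ = 24·4.2394 + 2·39.2428 = 180.2305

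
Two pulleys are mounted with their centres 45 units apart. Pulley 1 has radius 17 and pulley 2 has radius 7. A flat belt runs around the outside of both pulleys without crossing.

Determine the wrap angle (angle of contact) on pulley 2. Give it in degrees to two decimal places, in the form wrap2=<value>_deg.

wrap2=154.32_deg

open belt: β = asin((r2−r1)/C) = asin(-10/45) = -12.8396°
wrap1 = π − 2β = 205.6792°
wrap2 = π + 2β = 154.3208°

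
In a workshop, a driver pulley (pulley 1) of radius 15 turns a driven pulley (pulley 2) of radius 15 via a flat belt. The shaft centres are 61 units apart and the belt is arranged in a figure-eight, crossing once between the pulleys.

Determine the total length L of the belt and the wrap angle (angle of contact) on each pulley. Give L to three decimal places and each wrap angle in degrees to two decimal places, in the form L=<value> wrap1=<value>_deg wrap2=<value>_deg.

L=231.324 wrap1=238.92_deg wrap2=238.92_deg

crossed belt: β = asin((r1+r2)/C) = asin(30/61) = 29.4592°
wrap1 = wrap2 = π + 2β = 238.9183°
tangent length = C·cosβ = 53.1131
L = (r1+r2)·wrap + 2·C·cosβ = 30·4.1699 + 2·53.1131 = 231.3235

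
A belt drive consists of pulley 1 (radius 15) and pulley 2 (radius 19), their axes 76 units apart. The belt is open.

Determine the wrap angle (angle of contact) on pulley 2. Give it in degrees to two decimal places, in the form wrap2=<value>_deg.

wrap2=186.03_deg

open belt: β = asin((r2−r1)/C) = asin(4/76) = 3.0170°
wrap1 = π − 2β = 173.9661°
wrap2 = π + 2β = 186.0339°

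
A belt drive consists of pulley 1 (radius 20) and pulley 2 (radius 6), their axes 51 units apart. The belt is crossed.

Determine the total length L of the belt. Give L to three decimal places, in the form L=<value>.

L=197.249

crossed belt: β = asin((r1+r2)/C) = asin(26/51) = 30.6508°
wrap1 = wrap2 = π + 2β = 241.3015°
tangent length = C·cosβ = 43.8748
L = (r1+r2)·wrap + 2·C·cosβ = 26·4.2115 + 2·43.8748 = 197.2488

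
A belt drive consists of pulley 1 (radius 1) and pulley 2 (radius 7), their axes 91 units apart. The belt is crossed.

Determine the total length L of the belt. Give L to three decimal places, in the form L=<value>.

crossed belt: β = asin((r1+r2)/C) = asin(8/91) = 5.0435°
wrap1 = wrap2 = π + 2β = 190.0870°
tangent length = C·cosβ = 90.6477
L = (r1+r2)·wrap + 2·C·cosβ = 8·3.3176 + 2·90.6477 = 207.8365

L=207.836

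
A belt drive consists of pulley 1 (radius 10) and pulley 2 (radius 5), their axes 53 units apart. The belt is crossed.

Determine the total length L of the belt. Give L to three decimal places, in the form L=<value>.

L=157.398

crossed belt: β = asin((r1+r2)/C) = asin(15/53) = 16.4405°
wrap1 = wrap2 = π + 2β = 212.8809°
tangent length = C·cosβ = 50.8331
L = (r1+r2)·wrap + 2·C·cosβ = 15·3.7155 + 2·50.8331 = 157.3982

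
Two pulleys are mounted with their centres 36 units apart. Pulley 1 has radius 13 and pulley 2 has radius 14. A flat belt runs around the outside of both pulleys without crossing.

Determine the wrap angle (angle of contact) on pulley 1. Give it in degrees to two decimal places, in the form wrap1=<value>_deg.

open belt: β = asin((r2−r1)/C) = asin(1/36) = 1.5918°
wrap1 = π − 2β = 176.8165°
wrap2 = π + 2β = 183.1835°

wrap1=176.82_deg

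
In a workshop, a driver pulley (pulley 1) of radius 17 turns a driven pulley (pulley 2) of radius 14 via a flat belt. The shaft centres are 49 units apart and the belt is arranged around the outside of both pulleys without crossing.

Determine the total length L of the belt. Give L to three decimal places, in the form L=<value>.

L=195.573

open belt: β = asin((r2−r1)/C) = asin(-3/49) = -3.5101°
wrap1 = π − 2β = 187.0202°
wrap2 = π + 2β = 172.9798°
tangent length = C·cosβ = 48.9081
L = r1·wrap1 + r2·wrap2 + 2·C·cosβ = 17·3.2641 + 14·3.0191 + 2·48.9081 = 195.5731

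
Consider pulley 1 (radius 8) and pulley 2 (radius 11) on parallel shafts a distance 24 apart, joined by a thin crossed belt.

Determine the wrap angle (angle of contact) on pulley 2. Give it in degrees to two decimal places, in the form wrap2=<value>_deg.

wrap2=284.68_deg

crossed belt: β = asin((r1+r2)/C) = asin(19/24) = 52.3415°
wrap1 = wrap2 = π + 2β = 284.6831°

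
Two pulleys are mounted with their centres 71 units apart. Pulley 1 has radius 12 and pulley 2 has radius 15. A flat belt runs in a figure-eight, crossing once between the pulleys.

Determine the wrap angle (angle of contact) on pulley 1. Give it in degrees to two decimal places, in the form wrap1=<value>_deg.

wrap1=224.70_deg

crossed belt: β = asin((r1+r2)/C) = asin(27/71) = 22.3511°
wrap1 = wrap2 = π + 2β = 224.7023°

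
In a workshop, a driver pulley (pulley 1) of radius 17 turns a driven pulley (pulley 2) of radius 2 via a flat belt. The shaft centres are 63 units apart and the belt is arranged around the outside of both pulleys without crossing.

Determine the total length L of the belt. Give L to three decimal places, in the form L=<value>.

open belt: β = asin((r2−r1)/C) = asin(-15/63) = -13.7741°
wrap1 = π − 2β = 207.5483°
wrap2 = π + 2β = 152.4517°
tangent length = C·cosβ = 61.1882
L = r1·wrap1 + r2·wrap2 + 2·C·cosβ = 17·3.6224 + 2·2.6608 + 2·61.1882 = 189.2789

L=189.279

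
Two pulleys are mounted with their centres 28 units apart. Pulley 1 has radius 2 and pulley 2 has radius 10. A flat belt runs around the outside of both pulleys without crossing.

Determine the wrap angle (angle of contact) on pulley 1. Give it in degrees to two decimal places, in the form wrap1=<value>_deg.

open belt: β = asin((r2−r1)/C) = asin(8/28) = 16.6015°
wrap1 = π − 2β = 146.7969°
wrap2 = π + 2β = 213.2031°

wrap1=146.80_deg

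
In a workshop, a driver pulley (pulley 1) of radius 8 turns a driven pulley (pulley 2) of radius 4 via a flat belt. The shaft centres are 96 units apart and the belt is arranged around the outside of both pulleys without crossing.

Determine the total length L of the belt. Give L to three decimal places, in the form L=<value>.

open belt: β = asin((r2−r1)/C) = asin(-4/96) = -2.3880°
wrap1 = π − 2β = 184.7760°
wrap2 = π + 2β = 175.2240°
tangent length = C·cosβ = 95.9166
L = r1·wrap1 + r2·wrap2 + 2·C·cosβ = 8·3.2250 + 4·3.0582 + 2·95.9166 = 229.8658

L=229.866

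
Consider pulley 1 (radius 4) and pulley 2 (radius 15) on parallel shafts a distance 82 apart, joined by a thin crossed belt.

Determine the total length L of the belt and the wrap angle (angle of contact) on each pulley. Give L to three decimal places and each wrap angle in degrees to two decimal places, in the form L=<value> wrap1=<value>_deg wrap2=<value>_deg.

crossed belt: β = asin((r1+r2)/C) = asin(19/82) = 13.3976°
wrap1 = wrap2 = π + 2β = 206.7952°
tangent length = C·cosβ = 79.7684
L = (r1+r2)·wrap + 2·C·cosβ = 19·3.6093 + 2·79.7684 = 228.1127

L=228.113 wrap1=206.80_deg wrap2=206.80_deg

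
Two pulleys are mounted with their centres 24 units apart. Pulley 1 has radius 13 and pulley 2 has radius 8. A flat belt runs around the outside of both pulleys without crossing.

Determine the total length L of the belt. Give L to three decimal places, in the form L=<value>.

open belt: β = asin((r2−r1)/C) = asin(-5/24) = -12.0247°
wrap1 = π − 2β = 204.0494°
wrap2 = π + 2β = 155.9506°
tangent length = C·cosβ = 23.4734
L = r1·wrap1 + r2·wrap2 + 2·C·cosβ = 13·3.5613 + 8·2.7219 + 2·23.4734 = 115.0189

L=115.019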